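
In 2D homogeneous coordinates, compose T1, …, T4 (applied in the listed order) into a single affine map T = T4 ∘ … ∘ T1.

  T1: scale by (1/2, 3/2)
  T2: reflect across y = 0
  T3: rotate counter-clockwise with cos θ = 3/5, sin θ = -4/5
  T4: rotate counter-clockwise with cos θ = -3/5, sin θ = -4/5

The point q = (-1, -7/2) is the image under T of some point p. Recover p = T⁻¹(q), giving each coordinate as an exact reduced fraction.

T1 = [1/2 0 0; 0 3/2 0; 0 0 1]
T2·T1 = [1/2 0 0; 0 -3/2 0; 0 0 1]
T3·…·T1 = [3/10 -6/5 0; -2/5 -9/10 0; 0 0 1]
T4·…·T1 = [-1/2 0 0; 0 3/2 0; 0 0 1]
det M = -3/4; M⁻¹ = [-2 0 0; 0 2/3 0; 0 0 1]
M⁻¹ · (-1, -7/2)ᵀ = (2, -7/3)ᵀ

p = (2, -7/3)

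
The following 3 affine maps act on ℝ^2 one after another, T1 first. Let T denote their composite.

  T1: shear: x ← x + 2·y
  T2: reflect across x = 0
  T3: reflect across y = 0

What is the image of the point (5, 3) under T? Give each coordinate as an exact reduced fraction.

T1 shear: x ← x + 2·y: (5, 3) → (11, 3)
T2 reflect across x = 0: (11, 3) → (-11, 3)
T3 reflect across y = 0: (-11, 3) → (-11, -3)

T(p) = (-11, -3)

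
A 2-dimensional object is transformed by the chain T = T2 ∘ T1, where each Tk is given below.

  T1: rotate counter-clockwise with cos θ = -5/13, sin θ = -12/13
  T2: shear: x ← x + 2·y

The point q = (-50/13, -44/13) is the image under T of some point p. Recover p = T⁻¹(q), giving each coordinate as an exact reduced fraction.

T1 = [-5/13 12/13 0; -12/13 -5/13 0; 0 0 1]
T2·T1 = [-29/13 2/13 0; -12/13 -5/13 0; 0 0 1]
det M = 1; M⁻¹ = [-5/13 -2/13 0; 12/13 -29/13 0; 0 0 1]
M⁻¹ · (-50/13, -44/13)ᵀ = (2, 4)ᵀ

p = (2, 4)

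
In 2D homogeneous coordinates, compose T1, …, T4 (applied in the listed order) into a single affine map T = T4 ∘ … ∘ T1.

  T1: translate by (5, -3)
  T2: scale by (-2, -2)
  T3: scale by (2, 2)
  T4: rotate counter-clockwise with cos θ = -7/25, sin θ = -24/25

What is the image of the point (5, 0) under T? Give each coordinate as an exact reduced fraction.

T1 translate by (5, -3): (5, 0) → (10, -3)
T2 scale by (-2, -2): (10, -3) → (-20, 6)
T3 scale by (2, 2): (-20, 6) → (-40, 12)
T4 rotate counter-clockwise with cos θ = -7/25, sin θ = -24/25: (-40, 12) → (568/25, 876/25)

T(p) = (568/25, 876/25)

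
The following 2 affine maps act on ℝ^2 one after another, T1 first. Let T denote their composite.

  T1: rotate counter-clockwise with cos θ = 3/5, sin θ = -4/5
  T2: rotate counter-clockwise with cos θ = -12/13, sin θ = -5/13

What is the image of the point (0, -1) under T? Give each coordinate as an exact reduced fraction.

T1 rotate counter-clockwise with cos θ = 3/5, sin θ = -4/5: (0, -1) → (-4/5, -3/5)
T2 rotate counter-clockwise with cos θ = -12/13, sin θ = -5/13: (-4/5, -3/5) → (33/65, 56/65)

T(p) = (33/65, 56/65)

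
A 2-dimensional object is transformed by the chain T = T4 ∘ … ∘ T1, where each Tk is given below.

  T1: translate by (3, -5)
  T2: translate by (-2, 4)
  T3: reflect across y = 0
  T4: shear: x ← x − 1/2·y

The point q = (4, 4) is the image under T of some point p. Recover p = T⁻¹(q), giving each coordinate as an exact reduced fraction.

p = (5, -3)

T1 = [1 0 3; 0 1 -5; 0 0 1]
T2·T1 = [1 0 1; 0 1 -1; 0 0 1]
T3·…·T1 = [1 0 1; 0 -1 1; 0 0 1]
T4·…·T1 = [1 1/2 1/2; 0 -1 1; 0 0 1]
det M = -1; M⁻¹ = [1 1/2 -1; 0 -1 1; 0 0 1]
M⁻¹ · (4, 4)ᵀ = (5, -3)ᵀ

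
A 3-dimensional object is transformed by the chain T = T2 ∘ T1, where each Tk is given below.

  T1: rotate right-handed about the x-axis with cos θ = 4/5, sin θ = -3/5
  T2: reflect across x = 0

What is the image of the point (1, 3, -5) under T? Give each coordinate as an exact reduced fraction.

T(p) = (-1, -3/5, -29/5)

T1 rotate right-handed about the x-axis with cos θ = 4/5, sin θ = -3/5: (1, 3, -5) → (1, -3/5, -29/5)
T2 reflect across x = 0: (1, -3/5, -29/5) → (-1, -3/5, -29/5)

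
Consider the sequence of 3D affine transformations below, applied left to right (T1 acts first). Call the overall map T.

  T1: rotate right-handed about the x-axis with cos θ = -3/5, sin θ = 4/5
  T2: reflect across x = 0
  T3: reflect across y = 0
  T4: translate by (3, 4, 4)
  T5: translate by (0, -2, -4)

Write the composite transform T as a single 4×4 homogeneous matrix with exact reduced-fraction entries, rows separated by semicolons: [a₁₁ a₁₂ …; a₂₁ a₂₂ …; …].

T1 = [1 0 0 0; 0 -3/5 -4/5 0; 0 4/5 -3/5 0; 0 0 0 1]
T2·T1 = [-1 0 0 0; 0 -3/5 -4/5 0; 0 4/5 -3/5 0; 0 0 0 1]
T3·…·T1 = [-1 0 0 0; 0 3/5 4/5 0; 0 4/5 -3/5 0; 0 0 0 1]
T4·…·T1 = [-1 0 0 3; 0 3/5 4/5 4; 0 4/5 -3/5 4; 0 0 0 1]
T5·…·T1 = [-1 0 0 3; 0 3/5 4/5 2; 0 4/5 -3/5 0; 0 0 0 1]

T = [-1 0 0 3; 0 3/5 4/5 2; 0 4/5 -3/5 0; 0 0 0 1]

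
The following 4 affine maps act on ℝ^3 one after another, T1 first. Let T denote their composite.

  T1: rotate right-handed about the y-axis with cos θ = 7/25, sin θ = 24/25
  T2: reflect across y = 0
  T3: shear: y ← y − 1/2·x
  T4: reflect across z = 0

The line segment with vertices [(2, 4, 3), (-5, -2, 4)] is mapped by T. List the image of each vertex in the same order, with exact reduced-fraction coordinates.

T1 rotate right-handed about the y-axis with cos θ = 7/25, sin θ = 24/25: (2, 4, 3) → (86/25, 4, -27/25); (-5, -2, 4) → (61/25, -2, 148/25)
T2 reflect across y = 0: (86/25, 4, -27/25) → (86/25, -4, -27/25); (61/25, -2, 148/25) → (61/25, 2, 148/25)
T3 shear: y ← y − 1/2·x: (86/25, -4, -27/25) → (86/25, -143/25, -27/25); (61/25, 2, 148/25) → (61/25, 39/50, 148/25)
T4 reflect across z = 0: (86/25, -143/25, -27/25) → (86/25, -143/25, 27/25); (61/25, 39/50, 148/25) → (61/25, 39/50, -148/25)

image vertices: (86/25, -143/25, 27/25), (61/25, 39/50, -148/25)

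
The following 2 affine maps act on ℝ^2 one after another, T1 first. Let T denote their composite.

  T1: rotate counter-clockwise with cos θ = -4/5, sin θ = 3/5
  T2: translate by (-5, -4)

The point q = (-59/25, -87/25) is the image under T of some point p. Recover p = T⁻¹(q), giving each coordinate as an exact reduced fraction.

p = (-9/5, -2)

T1 = [-4/5 -3/5 0; 3/5 -4/5 0; 0 0 1]
T2·T1 = [-4/5 -3/5 -5; 3/5 -4/5 -4; 0 0 1]
det M = 1; M⁻¹ = [-4/5 3/5 -8/5; -3/5 -4/5 -31/5; 0 0 1]
M⁻¹ · (-59/25, -87/25)ᵀ = (-9/5, -2)ᵀ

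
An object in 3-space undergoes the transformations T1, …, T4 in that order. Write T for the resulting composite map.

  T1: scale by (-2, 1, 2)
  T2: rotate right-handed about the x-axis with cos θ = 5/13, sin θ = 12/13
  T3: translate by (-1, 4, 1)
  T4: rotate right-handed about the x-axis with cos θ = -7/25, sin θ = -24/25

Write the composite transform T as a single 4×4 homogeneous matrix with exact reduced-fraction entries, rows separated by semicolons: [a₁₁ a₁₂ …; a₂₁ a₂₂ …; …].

T1 = [-2 0 0 0; 0 1 0 0; 0 0 2 0; 0 0 0 1]
T2·T1 = [-2 0 0 0; 0 5/13 -24/13 0; 0 12/13 10/13 0; 0 0 0 1]
T3·…·T1 = [-2 0 0 -1; 0 5/13 -24/13 4; 0 12/13 10/13 1; 0 0 0 1]
T4·…·T1 = [-2 0 0 -1; 0 253/325 408/325 -4/25; 0 -204/325 506/325 -103/25; 0 0 0 1]

T = [-2 0 0 -1; 0 253/325 408/325 -4/25; 0 -204/325 506/325 -103/25; 0 0 0 1]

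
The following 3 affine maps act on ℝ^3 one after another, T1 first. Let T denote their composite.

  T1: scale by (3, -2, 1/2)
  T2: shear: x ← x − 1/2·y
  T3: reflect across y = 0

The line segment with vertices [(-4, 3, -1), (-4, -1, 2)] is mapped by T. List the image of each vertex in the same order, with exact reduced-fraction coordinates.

T1 scale by (3, -2, 1/2): (-4, 3, -1) → (-12, -6, -1/2); (-4, -1, 2) → (-12, 2, 1)
T2 shear: x ← x − 1/2·y: (-12, -6, -1/2) → (-9, -6, -1/2); (-12, 2, 1) → (-13, 2, 1)
T3 reflect across y = 0: (-9, -6, -1/2) → (-9, 6, -1/2); (-13, 2, 1) → (-13, -2, 1)

image vertices: (-9, 6, -1/2), (-13, -2, 1)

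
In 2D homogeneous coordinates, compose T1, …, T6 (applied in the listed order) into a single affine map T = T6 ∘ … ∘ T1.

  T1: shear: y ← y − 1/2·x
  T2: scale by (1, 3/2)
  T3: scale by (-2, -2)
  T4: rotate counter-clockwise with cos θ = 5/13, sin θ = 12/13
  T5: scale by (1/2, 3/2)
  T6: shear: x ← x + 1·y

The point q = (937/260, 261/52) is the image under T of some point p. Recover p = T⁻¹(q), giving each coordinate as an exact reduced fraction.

T1 = [1 0 0; -1/2 1 0; 0 0 1]
T2·T1 = [1 0 0; -3/4 3/2 0; 0 0 1]
T3·…·T1 = [-2 0 0; 3/2 -3 0; 0 0 1]
T4·…·T1 = [-28/13 36/13 0; -33/26 -15/13 0; 0 0 1]
T5·…·T1 = [-14/13 18/13 0; -99/52 -45/26 0; 0 0 1]
T6·…·T1 = [-155/52 -9/26 0; -99/52 -45/26 0; 0 0 1]
det M = 9/2; M⁻¹ = [-5/13 1/13 0; 11/26 -155/234 0; 0 0 1]
M⁻¹ · (937/260, 261/52)ᵀ = (-1, -9/5)ᵀ

p = (-1, -9/5)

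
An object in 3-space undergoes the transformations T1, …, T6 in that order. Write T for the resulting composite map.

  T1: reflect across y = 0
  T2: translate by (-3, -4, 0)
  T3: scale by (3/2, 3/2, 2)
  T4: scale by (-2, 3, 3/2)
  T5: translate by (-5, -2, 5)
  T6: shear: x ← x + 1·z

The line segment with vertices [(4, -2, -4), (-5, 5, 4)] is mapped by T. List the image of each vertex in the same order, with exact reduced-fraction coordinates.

T1 reflect across y = 0: (4, -2, -4) → (4, 2, -4); (-5, 5, 4) → (-5, -5, 4)
T2 translate by (-3, -4, 0): (4, 2, -4) → (1, -2, -4); (-5, -5, 4) → (-8, -9, 4)
T3 scale by (3/2, 3/2, 2): (1, -2, -4) → (3/2, -3, -8); (-8, -9, 4) → (-12, -27/2, 8)
T4 scale by (-2, 3, 3/2): (3/2, -3, -8) → (-3, -9, -12); (-12, -27/2, 8) → (24, -81/2, 12)
T5 translate by (-5, -2, 5): (-3, -9, -12) → (-8, -11, -7); (24, -81/2, 12) → (19, -85/2, 17)
T6 shear: x ← x + 1·z: (-8, -11, -7) → (-15, -11, -7); (19, -85/2, 17) → (36, -85/2, 17)

image vertices: (-15, -11, -7), (36, -85/2, 17)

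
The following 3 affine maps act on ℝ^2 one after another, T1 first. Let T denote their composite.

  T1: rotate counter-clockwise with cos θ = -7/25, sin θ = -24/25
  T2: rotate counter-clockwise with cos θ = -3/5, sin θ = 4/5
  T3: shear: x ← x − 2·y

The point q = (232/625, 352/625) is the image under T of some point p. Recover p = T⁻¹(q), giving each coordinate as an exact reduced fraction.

T1 = [-7/25 24/25 0; -24/25 -7/25 0; 0 0 1]
T2·T1 = [117/125 -44/125 0; 44/125 117/125 0; 0 0 1]
T3·…·T1 = [29/125 -278/125 0; 44/125 117/125 0; 0 0 1]
det M = 1; M⁻¹ = [117/125 278/125 0; -44/125 29/125 0; 0 0 1]
M⁻¹ · (232/625, 352/625)ᵀ = (8/5, 0)ᵀ

p = (8/5, 0)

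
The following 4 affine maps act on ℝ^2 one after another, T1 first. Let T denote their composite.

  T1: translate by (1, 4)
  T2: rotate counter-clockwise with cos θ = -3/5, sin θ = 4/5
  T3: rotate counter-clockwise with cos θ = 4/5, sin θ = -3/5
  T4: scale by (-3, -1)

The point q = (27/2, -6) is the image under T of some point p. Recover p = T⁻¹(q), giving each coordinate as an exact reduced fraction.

p = (5, 1/2)

T1 = [1 0 1; 0 1 4; 0 0 1]
T2·T1 = [-3/5 -4/5 -19/5; 4/5 -3/5 -8/5; 0 0 1]
T3·…·T1 = [0 -1 -4; 1 0 1; 0 0 1]
T4·…·T1 = [0 3 12; -1 0 -1; 0 0 1]
det M = 3; M⁻¹ = [0 -1 -1; 1/3 0 -4; 0 0 1]
M⁻¹ · (27/2, -6)ᵀ = (5, 1/2)ᵀ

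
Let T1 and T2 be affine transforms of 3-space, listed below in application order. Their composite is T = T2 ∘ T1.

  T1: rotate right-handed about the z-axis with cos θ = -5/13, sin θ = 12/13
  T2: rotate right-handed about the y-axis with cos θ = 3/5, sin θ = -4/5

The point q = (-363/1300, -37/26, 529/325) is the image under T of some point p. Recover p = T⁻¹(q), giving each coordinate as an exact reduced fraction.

T1 = [-5/13 -12/13 0 0; 12/13 -5/13 0 0; 0 0 1 0; 0 0 0 1]
T2·T1 = [-3/13 -36/65 -4/5 0; 12/13 -5/13 0 0; -4/13 -48/65 3/5 0; 0 0 0 1]
det M = 1; M⁻¹ = [-3/13 12/13 -4/13 0; -36/65 -5/13 -48/65 0; -4/5 0 3/5 0; 0 0 0 1]
M⁻¹ · (-363/1300, -37/26, 529/325)ᵀ = (-7/4, -1/2, 6/5)ᵀ

p = (-7/4, -1/2, 6/5)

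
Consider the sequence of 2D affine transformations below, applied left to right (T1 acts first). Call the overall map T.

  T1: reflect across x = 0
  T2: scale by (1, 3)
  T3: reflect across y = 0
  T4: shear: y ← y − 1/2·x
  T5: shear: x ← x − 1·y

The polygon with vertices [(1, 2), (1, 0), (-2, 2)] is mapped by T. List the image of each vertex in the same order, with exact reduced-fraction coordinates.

T1 reflect across x = 0: (1, 2) → (-1, 2); (1, 0) → (-1, 0); (-2, 2) → (2, 2)
T2 scale by (1, 3): (-1, 2) → (-1, 6); (-1, 0) → (-1, 0); (2, 2) → (2, 6)
T3 reflect across y = 0: (-1, 6) → (-1, -6); (-1, 0) → (-1, 0); (2, 6) → (2, -6)
T4 shear: y ← y − 1/2·x: (-1, -6) → (-1, -11/2); (-1, 0) → (-1, 1/2); (2, -6) → (2, -7)
T5 shear: x ← x − 1·y: (-1, -11/2) → (9/2, -11/2); (-1, 1/2) → (-3/2, 1/2); (2, -7) → (9, -7)

image vertices: (9/2, -11/2), (-3/2, 1/2), (9, -7)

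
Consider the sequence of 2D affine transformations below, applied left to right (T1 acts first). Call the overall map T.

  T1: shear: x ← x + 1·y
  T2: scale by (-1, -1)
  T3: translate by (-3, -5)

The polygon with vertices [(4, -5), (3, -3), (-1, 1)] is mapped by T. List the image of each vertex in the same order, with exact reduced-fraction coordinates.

image vertices: (-2, 0), (-3, -2), (-3, -6)

T1 shear: x ← x + 1·y: (4, -5) → (-1, -5); (3, -3) → (0, -3); (-1, 1) → (0, 1)
T2 scale by (-1, -1): (-1, -5) → (1, 5); (0, -3) → (0, 3); (0, 1) → (0, -1)
T3 translate by (-3, -5): (1, 5) → (-2, 0); (0, 3) → (-3, -2); (0, -1) → (-3, -6)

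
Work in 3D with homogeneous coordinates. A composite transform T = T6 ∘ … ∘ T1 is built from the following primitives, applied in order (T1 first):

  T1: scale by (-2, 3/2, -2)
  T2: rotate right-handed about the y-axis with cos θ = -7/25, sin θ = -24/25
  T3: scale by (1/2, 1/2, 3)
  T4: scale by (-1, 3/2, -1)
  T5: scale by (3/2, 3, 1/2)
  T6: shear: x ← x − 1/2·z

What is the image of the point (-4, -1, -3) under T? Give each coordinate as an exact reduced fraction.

T(p) = (21/2, -27/8, -9)

T1 scale by (-2, 3/2, -2): (-4, -1, -3) → (8, -3/2, 6)
T2 rotate right-handed about the y-axis with cos θ = -7/25, sin θ = -24/25: (8, -3/2, 6) → (-8, -3/2, 6)
T3 scale by (1/2, 1/2, 3): (-8, -3/2, 6) → (-4, -3/4, 18)
T4 scale by (-1, 3/2, -1): (-4, -3/4, 18) → (4, -9/8, -18)
T5 scale by (3/2, 3, 1/2): (4, -9/8, -18) → (6, -27/8, -9)
T6 shear: x ← x − 1/2·z: (6, -27/8, -9) → (21/2, -27/8, -9)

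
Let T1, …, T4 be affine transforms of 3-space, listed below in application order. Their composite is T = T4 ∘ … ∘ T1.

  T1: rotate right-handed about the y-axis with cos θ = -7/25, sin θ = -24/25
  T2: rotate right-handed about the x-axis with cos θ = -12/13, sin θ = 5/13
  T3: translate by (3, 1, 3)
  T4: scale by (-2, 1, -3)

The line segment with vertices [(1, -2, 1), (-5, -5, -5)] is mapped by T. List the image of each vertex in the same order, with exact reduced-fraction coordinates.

image vertices: (-88/25, 168/65, -1563/325), (-92/5, 90/13, -822/65)

T1 rotate right-handed about the y-axis with cos θ = -7/25, sin θ = -24/25: (1, -2, 1) → (-31/25, -2, 17/25); (-5, -5, -5) → (31/5, -5, -17/5)
T2 rotate right-handed about the x-axis with cos θ = -12/13, sin θ = 5/13: (-31/25, -2, 17/25) → (-31/25, 103/65, -454/325); (31/5, -5, -17/5) → (31/5, 77/13, 79/65)
T3 translate by (3, 1, 3): (-31/25, 103/65, -454/325) → (44/25, 168/65, 521/325); (31/5, 77/13, 79/65) → (46/5, 90/13, 274/65)
T4 scale by (-2, 1, -3): (44/25, 168/65, 521/325) → (-88/25, 168/65, -1563/325); (46/5, 90/13, 274/65) → (-92/5, 90/13, -822/65)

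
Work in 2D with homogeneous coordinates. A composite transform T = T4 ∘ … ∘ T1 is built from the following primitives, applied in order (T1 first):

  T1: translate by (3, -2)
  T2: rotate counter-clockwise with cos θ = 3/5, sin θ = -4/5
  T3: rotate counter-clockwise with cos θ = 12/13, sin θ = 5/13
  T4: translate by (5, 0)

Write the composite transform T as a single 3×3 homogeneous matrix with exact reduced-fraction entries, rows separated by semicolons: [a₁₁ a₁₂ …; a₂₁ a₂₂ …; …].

T = [56/65 33/65 427/65; -33/65 56/65 -211/65; 0 0 1]

T1 = [1 0 3; 0 1 -2; 0 0 1]
T2·T1 = [3/5 4/5 1/5; -4/5 3/5 -18/5; 0 0 1]
T3·…·T1 = [56/65 33/65 102/65; -33/65 56/65 -211/65; 0 0 1]
T4·…·T1 = [56/65 33/65 427/65; -33/65 56/65 -211/65; 0 0 1]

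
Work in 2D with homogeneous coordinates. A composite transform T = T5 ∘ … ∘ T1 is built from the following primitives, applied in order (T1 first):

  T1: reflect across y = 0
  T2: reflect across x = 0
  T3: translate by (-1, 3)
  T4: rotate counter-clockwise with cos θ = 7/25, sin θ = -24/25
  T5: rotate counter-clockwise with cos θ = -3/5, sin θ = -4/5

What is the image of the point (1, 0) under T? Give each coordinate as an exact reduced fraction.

T(p) = (102/125, -439/125)

T1 reflect across y = 0: (1, 0) → (1, 0)
T2 reflect across x = 0: (1, 0) → (-1, 0)
T3 translate by (-1, 3): (-1, 0) → (-2, 3)
T4 rotate counter-clockwise with cos θ = 7/25, sin θ = -24/25: (-2, 3) → (58/25, 69/25)
T5 rotate counter-clockwise with cos θ = -3/5, sin θ = -4/5: (58/25, 69/25) → (102/125, -439/125)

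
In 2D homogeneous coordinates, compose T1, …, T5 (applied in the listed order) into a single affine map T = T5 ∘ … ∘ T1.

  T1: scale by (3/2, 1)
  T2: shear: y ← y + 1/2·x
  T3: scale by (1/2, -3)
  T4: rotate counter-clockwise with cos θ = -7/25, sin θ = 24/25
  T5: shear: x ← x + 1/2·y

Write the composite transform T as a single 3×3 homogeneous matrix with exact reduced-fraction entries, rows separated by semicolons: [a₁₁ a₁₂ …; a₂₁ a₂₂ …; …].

T1 = [3/2 0 0; 0 1 0; 0 0 1]
T2·T1 = [3/2 0 0; 3/4 1 0; 0 0 1]
T3·…·T1 = [3/4 0 0; -9/4 -3 0; 0 0 1]
T4·…·T1 = [39/20 72/25 0; 27/20 21/25 0; 0 0 1]
T5·…·T1 = [21/8 33/10 0; 27/20 21/25 0; 0 0 1]

T = [21/8 33/10 0; 27/20 21/25 0; 0 0 1]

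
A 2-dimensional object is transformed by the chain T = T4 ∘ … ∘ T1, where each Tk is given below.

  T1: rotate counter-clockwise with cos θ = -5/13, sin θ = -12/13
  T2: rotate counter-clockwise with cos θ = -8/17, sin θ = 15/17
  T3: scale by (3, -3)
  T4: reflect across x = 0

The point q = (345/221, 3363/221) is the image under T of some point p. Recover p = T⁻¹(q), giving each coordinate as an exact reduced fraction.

p = (-1, -5)

T1 = [-5/13 12/13 0; -12/13 -5/13 0; 0 0 1]
T2·T1 = [220/221 -21/221 0; 21/221 220/221 0; 0 0 1]
T3·…·T1 = [660/221 -63/221 0; -63/221 -660/221 0; 0 0 1]
T4·…·T1 = [-660/221 63/221 0; -63/221 -660/221 0; 0 0 1]
det M = 9; M⁻¹ = [-220/663 -7/221 0; 7/221 -220/663 0; 0 0 1]
M⁻¹ · (345/221, 3363/221)ᵀ = (-1, -5)ᵀ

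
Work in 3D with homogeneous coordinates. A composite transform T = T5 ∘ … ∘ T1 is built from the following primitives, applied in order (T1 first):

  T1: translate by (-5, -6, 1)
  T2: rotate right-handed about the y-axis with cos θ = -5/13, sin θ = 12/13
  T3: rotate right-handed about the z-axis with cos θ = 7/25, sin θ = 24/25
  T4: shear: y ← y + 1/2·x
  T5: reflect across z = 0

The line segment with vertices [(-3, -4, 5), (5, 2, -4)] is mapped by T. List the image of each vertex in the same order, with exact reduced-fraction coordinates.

T1 translate by (-5, -6, 1): (-3, -4, 5) → (-8, -10, 6); (5, 2, -4) → (0, -4, -3)
T2 rotate right-handed about the y-axis with cos θ = -5/13, sin θ = 12/13: (-8, -10, 6) → (112/13, -10, 66/13); (0, -4, -3) → (-36/13, -4, 15/13)
T3 rotate right-handed about the z-axis with cos θ = 7/25, sin θ = 24/25: (112/13, -10, 66/13) → (3904/325, 1778/325, 66/13); (-36/13, -4, 15/13) → (996/325, -1228/325, 15/13)
T4 shear: y ← y + 1/2·x: (3904/325, 1778/325, 66/13) → (3904/325, 746/65, 66/13); (996/325, -1228/325, 15/13) → (996/325, -146/65, 15/13)
T5 reflect across z = 0: (3904/325, 746/65, 66/13) → (3904/325, 746/65, -66/13); (996/325, -146/65, 15/13) → (996/325, -146/65, -15/13)

image vertices: (3904/325, 746/65, -66/13), (996/325, -146/65, -15/13)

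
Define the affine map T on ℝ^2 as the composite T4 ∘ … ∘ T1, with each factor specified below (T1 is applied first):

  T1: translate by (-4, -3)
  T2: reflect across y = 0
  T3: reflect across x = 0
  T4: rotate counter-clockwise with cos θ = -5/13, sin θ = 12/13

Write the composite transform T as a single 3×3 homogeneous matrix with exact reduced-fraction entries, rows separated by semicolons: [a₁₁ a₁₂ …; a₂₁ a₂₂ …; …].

T = [5/13 12/13 -56/13; -12/13 5/13 33/13; 0 0 1]

T1 = [1 0 -4; 0 1 -3; 0 0 1]
T2·T1 = [1 0 -4; 0 -1 3; 0 0 1]
T3·…·T1 = [-1 0 4; 0 -1 3; 0 0 1]
T4·…·T1 = [5/13 12/13 -56/13; -12/13 5/13 33/13; 0 0 1]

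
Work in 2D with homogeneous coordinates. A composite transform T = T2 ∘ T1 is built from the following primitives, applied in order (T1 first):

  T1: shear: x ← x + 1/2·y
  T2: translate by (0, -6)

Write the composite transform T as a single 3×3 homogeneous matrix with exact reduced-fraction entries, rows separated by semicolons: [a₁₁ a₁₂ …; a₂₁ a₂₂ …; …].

T = [1 1/2 0; 0 1 -6; 0 0 1]

T1 = [1 1/2 0; 0 1 0; 0 0 1]
T2·T1 = [1 1/2 0; 0 1 -6; 0 0 1]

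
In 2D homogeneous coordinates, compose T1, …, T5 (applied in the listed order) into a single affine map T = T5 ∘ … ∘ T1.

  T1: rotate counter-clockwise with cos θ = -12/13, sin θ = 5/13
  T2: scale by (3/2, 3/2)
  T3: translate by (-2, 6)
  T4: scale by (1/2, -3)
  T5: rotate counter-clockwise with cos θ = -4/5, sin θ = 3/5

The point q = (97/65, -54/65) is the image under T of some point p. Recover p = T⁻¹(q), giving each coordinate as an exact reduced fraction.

T1 = [-12/13 -5/13 0; 5/13 -12/13 0; 0 0 1]
T2·T1 = [-18/13 -15/26 0; 15/26 -18/13 0; 0 0 1]
T3·…·T1 = [-18/13 -15/26 -2; 15/26 -18/13 6; 0 0 1]
T4·…·T1 = [-9/13 -15/52 -1; -45/26 54/13 -18; 0 0 1]
T5·…·T1 = [207/130 -147/65 58/5; 63/65 -909/260 69/5; 0 0 1]
det M = -27/8; M⁻¹ = [202/195 -392/585 -36/13; 56/195 -92/195 124/39; 0 0 1]
M⁻¹ · (97/65, -54/65)ᵀ = (-2/3, 4)ᵀ

p = (-2/3, 4)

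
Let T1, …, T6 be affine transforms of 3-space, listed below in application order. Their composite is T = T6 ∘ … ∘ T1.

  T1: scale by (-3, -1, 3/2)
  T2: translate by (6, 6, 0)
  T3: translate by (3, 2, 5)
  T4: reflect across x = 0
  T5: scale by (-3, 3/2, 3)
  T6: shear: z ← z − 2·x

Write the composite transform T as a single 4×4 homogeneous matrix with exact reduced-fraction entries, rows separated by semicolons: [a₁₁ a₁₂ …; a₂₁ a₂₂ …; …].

T1 = [-3 0 0 0; 0 -1 0 0; 0 0 3/2 0; 0 0 0 1]
T2·T1 = [-3 0 0 6; 0 -1 0 6; 0 0 3/2 0; 0 0 0 1]
T3·…·T1 = [-3 0 0 9; 0 -1 0 8; 0 0 3/2 5; 0 0 0 1]
T4·…·T1 = [3 0 0 -9; 0 -1 0 8; 0 0 3/2 5; 0 0 0 1]
T5·…·T1 = [-9 0 0 27; 0 -3/2 0 12; 0 0 9/2 15; 0 0 0 1]
T6·…·T1 = [-9 0 0 27; 0 -3/2 0 12; 18 0 9/2 -39; 0 0 0 1]

T = [-9 0 0 27; 0 -3/2 0 12; 18 0 9/2 -39; 0 0 0 1]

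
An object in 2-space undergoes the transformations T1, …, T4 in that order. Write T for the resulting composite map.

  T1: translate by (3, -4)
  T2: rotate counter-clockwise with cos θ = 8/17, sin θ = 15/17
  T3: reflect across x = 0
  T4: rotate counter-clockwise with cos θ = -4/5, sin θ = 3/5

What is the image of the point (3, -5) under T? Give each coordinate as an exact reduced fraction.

T1 translate by (3, -4): (3, -5) → (6, -9)
T2 rotate counter-clockwise with cos θ = 8/17, sin θ = 15/17: (6, -9) → (183/17, 18/17)
T3 reflect across x = 0: (183/17, 18/17) → (-183/17, 18/17)
T4 rotate counter-clockwise with cos θ = -4/5, sin θ = 3/5: (-183/17, 18/17) → (678/85, -621/85)

T(p) = (678/85, -621/85)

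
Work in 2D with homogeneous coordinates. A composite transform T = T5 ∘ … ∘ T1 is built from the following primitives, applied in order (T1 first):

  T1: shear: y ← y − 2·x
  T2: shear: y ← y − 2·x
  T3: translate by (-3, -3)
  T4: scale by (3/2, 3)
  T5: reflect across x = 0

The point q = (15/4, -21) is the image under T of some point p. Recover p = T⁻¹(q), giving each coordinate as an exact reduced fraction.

T1 = [1 0 0; -2 1 0; 0 0 1]
T2·T1 = [1 0 0; -4 1 0; 0 0 1]
T3·…·T1 = [1 0 -3; -4 1 -3; 0 0 1]
T4·…·T1 = [3/2 0 -9/2; -12 3 -9; 0 0 1]
T5·…·T1 = [-3/2 0 9/2; -12 3 -9; 0 0 1]
det M = -9/2; M⁻¹ = [-2/3 0 3; -8/3 1/3 15; 0 0 1]
M⁻¹ · (15/4, -21)ᵀ = (1/2, -2)ᵀ

p = (1/2, -2)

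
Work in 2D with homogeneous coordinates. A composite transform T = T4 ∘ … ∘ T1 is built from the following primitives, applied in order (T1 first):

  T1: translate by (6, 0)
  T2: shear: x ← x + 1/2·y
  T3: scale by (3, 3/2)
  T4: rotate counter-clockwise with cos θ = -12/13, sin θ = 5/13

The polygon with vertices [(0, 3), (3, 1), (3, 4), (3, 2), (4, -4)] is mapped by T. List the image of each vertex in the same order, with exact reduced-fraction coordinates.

T1 translate by (6, 0): (0, 3) → (6, 3); (3, 1) → (9, 1); (3, 4) → (9, 4); (3, 2) → (9, 2); (4, -4) → (10, -4)
T2 shear: x ← x + 1/2·y: (6, 3) → (15/2, 3); (9, 1) → (19/2, 1); (9, 4) → (11, 4); (9, 2) → (10, 2); (10, -4) → (8, -4)
T3 scale by (3, 3/2): (15/2, 3) → (45/2, 9/2); (19/2, 1) → (57/2, 3/2); (11, 4) → (33, 6); (10, 2) → (30, 3); (8, -4) → (24, -6)
T4 rotate counter-clockwise with cos θ = -12/13, sin θ = 5/13: (45/2, 9/2) → (-45/2, 9/2); (57/2, 3/2) → (-699/26, 249/26); (33, 6) → (-426/13, 93/13); (30, 3) → (-375/13, 114/13); (24, -6) → (-258/13, 192/13)

image vertices: (-45/2, 9/2), (-699/26, 249/26), (-426/13, 93/13), (-375/13, 114/13), (-258/13, 192/13)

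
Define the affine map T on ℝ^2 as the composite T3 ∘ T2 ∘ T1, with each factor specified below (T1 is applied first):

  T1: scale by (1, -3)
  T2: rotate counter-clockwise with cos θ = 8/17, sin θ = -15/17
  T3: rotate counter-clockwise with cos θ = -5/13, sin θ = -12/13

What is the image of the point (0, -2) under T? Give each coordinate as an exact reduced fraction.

T1 scale by (1, -3): (0, -2) → (0, 6)
T2 rotate counter-clockwise with cos θ = 8/17, sin θ = -15/17: (0, 6) → (90/17, 48/17)
T3 rotate counter-clockwise with cos θ = -5/13, sin θ = -12/13: (90/17, 48/17) → (126/221, -1320/221)

T(p) = (126/221, -1320/221)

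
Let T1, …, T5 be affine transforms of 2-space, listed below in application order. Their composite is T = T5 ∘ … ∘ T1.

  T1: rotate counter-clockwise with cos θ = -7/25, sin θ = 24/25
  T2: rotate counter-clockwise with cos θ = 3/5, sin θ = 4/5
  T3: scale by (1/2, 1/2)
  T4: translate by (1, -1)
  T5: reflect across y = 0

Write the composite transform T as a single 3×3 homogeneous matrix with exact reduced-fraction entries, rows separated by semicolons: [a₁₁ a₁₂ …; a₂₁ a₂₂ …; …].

T1 = [-7/25 -24/25 0; 24/25 -7/25 0; 0 0 1]
T2·T1 = [-117/125 -44/125 0; 44/125 -117/125 0; 0 0 1]
T3·…·T1 = [-117/250 -22/125 0; 22/125 -117/250 0; 0 0 1]
T4·…·T1 = [-117/250 -22/125 1; 22/125 -117/250 -1; 0 0 1]
T5·…·T1 = [-117/250 -22/125 1; -22/125 117/250 1; 0 0 1]

T = [-117/250 -22/125 1; -22/125 117/250 1; 0 0 1]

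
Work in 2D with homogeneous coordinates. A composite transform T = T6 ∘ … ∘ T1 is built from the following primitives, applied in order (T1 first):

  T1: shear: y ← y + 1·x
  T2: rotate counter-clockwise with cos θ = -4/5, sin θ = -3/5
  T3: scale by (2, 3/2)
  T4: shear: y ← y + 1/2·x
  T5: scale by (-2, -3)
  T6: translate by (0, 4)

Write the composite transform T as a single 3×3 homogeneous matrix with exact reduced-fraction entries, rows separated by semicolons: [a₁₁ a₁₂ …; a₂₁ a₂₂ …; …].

T = [4/5 -12/5 0; 69/10 9/5 4; 0 0 1]

T1 = [1 0 0; 1 1 0; 0 0 1]
T2·T1 = [-1/5 3/5 0; -7/5 -4/5 0; 0 0 1]
T3·…·T1 = [-2/5 6/5 0; -21/10 -6/5 0; 0 0 1]
T4·…·T1 = [-2/5 6/5 0; -23/10 -3/5 0; 0 0 1]
T5·…·T1 = [4/5 -12/5 0; 69/10 9/5 0; 0 0 1]
T6·…·T1 = [4/5 -12/5 0; 69/10 9/5 4; 0 0 1]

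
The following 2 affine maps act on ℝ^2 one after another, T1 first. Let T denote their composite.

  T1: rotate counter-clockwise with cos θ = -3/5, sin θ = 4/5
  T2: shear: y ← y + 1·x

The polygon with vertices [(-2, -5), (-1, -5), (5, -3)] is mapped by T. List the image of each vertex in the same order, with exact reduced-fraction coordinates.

T1 rotate counter-clockwise with cos θ = -3/5, sin θ = 4/5: (-2, -5) → (26/5, 7/5); (-1, -5) → (23/5, 11/5); (5, -3) → (-3/5, 29/5)
T2 shear: y ← y + 1·x: (26/5, 7/5) → (26/5, 33/5); (23/5, 11/5) → (23/5, 34/5); (-3/5, 29/5) → (-3/5, 26/5)

image vertices: (26/5, 33/5), (23/5, 34/5), (-3/5, 26/5)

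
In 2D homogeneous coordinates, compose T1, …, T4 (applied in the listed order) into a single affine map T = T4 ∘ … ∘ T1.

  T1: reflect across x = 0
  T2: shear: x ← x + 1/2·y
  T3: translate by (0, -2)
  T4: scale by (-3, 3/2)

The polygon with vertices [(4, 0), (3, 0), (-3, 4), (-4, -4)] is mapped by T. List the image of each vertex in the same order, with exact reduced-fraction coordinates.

image vertices: (12, -3), (9, -3), (-15, 3), (-6, -9)

T1 reflect across x = 0: (4, 0) → (-4, 0); (3, 0) → (-3, 0); (-3, 4) → (3, 4); (-4, -4) → (4, -4)
T2 shear: x ← x + 1/2·y: (-4, 0) → (-4, 0); (-3, 0) → (-3, 0); (3, 4) → (5, 4); (4, -4) → (2, -4)
T3 translate by (0, -2): (-4, 0) → (-4, -2); (-3, 0) → (-3, -2); (5, 4) → (5, 2); (2, -4) → (2, -6)
T4 scale by (-3, 3/2): (-4, -2) → (12, -3); (-3, -2) → (9, -3); (5, 2) → (-15, 3); (2, -6) → (-6, -9)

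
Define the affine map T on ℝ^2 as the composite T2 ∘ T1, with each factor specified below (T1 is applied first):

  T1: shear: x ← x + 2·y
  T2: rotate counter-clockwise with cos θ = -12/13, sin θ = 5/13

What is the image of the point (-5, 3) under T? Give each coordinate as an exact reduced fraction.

T(p) = (-27/13, -31/13)

T1 shear: x ← x + 2·y: (-5, 3) → (1, 3)
T2 rotate counter-clockwise with cos θ = -12/13, sin θ = 5/13: (1, 3) → (-27/13, -31/13)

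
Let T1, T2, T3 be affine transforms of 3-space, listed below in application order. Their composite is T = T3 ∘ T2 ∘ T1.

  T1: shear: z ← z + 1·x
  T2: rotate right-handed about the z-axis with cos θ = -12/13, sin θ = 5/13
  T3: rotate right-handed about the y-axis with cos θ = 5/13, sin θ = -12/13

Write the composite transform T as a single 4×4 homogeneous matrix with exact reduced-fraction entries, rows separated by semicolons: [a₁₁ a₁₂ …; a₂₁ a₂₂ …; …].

T = [-216/169 -25/169 -12/13 0; 5/13 -12/13 0 0; -79/169 -60/169 5/13 0; 0 0 0 1]

T1 = [1 0 0 0; 0 1 0 0; 1 0 1 0; 0 0 0 1]
T2·T1 = [-12/13 -5/13 0 0; 5/13 -12/13 0 0; 1 0 1 0; 0 0 0 1]
T3·…·T1 = [-216/169 -25/169 -12/13 0; 5/13 -12/13 0 0; -79/169 -60/169 5/13 0; 0 0 0 1]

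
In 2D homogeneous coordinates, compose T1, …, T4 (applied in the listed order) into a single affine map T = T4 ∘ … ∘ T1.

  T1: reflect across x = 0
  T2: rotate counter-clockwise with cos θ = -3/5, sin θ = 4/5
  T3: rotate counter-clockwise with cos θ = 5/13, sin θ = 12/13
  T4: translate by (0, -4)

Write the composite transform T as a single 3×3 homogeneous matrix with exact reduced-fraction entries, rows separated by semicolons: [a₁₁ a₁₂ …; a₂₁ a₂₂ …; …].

T1 = [-1 0 0; 0 1 0; 0 0 1]
T2·T1 = [3/5 -4/5 0; -4/5 -3/5 0; 0 0 1]
T3·…·T1 = [63/65 16/65 0; 16/65 -63/65 0; 0 0 1]
T4·…·T1 = [63/65 16/65 0; 16/65 -63/65 -4; 0 0 1]

T = [63/65 16/65 0; 16/65 -63/65 -4; 0 0 1]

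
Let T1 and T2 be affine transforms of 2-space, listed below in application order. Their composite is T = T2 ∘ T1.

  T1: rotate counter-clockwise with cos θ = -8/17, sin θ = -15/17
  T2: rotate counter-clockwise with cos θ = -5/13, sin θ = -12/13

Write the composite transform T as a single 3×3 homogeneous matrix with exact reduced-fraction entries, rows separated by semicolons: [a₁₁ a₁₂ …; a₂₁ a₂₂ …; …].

T1 = [-8/17 15/17 0; -15/17 -8/17 0; 0 0 1]
T2·T1 = [-140/221 -171/221 0; 171/221 -140/221 0; 0 0 1]

T = [-140/221 -171/221 0; 171/221 -140/221 0; 0 0 1]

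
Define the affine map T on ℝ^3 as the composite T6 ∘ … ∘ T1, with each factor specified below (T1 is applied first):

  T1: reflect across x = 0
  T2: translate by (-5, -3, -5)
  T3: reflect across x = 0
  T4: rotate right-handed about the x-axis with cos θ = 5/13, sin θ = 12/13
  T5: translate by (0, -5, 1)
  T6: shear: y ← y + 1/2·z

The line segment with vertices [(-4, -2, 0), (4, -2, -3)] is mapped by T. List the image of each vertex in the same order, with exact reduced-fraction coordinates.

image vertices: (1, -66/13, -72/13), (9, -75/26, -87/13)

T1 reflect across x = 0: (-4, -2, 0) → (4, -2, 0); (4, -2, -3) → (-4, -2, -3)
T2 translate by (-5, -3, -5): (4, -2, 0) → (-1, -5, -5); (-4, -2, -3) → (-9, -5, -8)
T3 reflect across x = 0: (-1, -5, -5) → (1, -5, -5); (-9, -5, -8) → (9, -5, -8)
T4 rotate right-handed about the x-axis with cos θ = 5/13, sin θ = 12/13: (1, -5, -5) → (1, 35/13, -85/13); (9, -5, -8) → (9, 71/13, -100/13)
T5 translate by (0, -5, 1): (1, 35/13, -85/13) → (1, -30/13, -72/13); (9, 71/13, -100/13) → (9, 6/13, -87/13)
T6 shear: y ← y + 1/2·z: (1, -30/13, -72/13) → (1, -66/13, -72/13); (9, 6/13, -87/13) → (9, -75/26, -87/13)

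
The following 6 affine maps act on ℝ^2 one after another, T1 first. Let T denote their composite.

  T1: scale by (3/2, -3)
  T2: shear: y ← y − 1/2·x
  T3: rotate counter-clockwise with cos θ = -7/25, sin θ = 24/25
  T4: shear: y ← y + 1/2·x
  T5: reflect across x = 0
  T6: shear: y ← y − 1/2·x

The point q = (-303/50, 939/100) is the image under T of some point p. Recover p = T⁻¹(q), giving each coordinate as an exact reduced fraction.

p = (1, 2)

T1 = [3/2 0 0; 0 -3 0; 0 0 1]
T2·T1 = [3/2 0 0; -3/4 -3 0; 0 0 1]
T3·…·T1 = [3/10 72/25 0; 33/20 21/25 0; 0 0 1]
T4·…·T1 = [3/10 72/25 0; 9/5 57/25 0; 0 0 1]
T5·…·T1 = [-3/10 -72/25 0; 9/5 57/25 0; 0 0 1]
T6·…·T1 = [-3/10 -72/25 0; 39/20 93/25 0; 0 0 1]
det M = 9/2; M⁻¹ = [62/75 16/25 0; -13/30 -1/15 0; 0 0 1]
M⁻¹ · (-303/50, 939/100)ᵀ = (1, 2)ᵀ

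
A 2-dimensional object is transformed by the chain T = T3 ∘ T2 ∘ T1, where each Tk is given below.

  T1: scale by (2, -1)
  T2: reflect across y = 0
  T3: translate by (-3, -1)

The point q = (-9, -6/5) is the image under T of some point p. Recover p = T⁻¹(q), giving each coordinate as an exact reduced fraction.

T1 = [2 0 0; 0 -1 0; 0 0 1]
T2·T1 = [2 0 0; 0 1 0; 0 0 1]
T3·…·T1 = [2 0 -3; 0 1 -1; 0 0 1]
det M = 2; M⁻¹ = [1/2 0 3/2; 0 1 1; 0 0 1]
M⁻¹ · (-9, -6/5)ᵀ = (-3, -1/5)ᵀ

p = (-3, -1/5)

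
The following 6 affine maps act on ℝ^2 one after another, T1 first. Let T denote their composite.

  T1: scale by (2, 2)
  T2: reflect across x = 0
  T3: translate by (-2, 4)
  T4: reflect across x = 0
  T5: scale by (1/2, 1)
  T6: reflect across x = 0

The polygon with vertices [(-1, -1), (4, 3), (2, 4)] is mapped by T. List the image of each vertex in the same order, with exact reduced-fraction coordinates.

image vertices: (0, 2), (-5, 10), (-3, 12)

T1 scale by (2, 2): (-1, -1) → (-2, -2); (4, 3) → (8, 6); (2, 4) → (4, 8)
T2 reflect across x = 0: (-2, -2) → (2, -2); (8, 6) → (-8, 6); (4, 8) → (-4, 8)
T3 translate by (-2, 4): (2, -2) → (0, 2); (-8, 6) → (-10, 10); (-4, 8) → (-6, 12)
T4 reflect across x = 0: (0, 2) → (0, 2); (-10, 10) → (10, 10); (-6, 12) → (6, 12)
T5 scale by (1/2, 1): (0, 2) → (0, 2); (10, 10) → (5, 10); (6, 12) → (3, 12)
T6 reflect across x = 0: (0, 2) → (0, 2); (5, 10) → (-5, 10); (3, 12) → (-3, 12)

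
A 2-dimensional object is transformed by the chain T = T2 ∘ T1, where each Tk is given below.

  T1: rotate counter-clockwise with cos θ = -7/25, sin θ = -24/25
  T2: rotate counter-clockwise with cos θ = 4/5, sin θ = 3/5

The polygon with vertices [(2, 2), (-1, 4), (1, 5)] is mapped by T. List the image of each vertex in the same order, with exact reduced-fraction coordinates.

T1 rotate counter-clockwise with cos θ = -7/25, sin θ = -24/25: (2, 2) → (34/25, -62/25); (-1, 4) → (103/25, -4/25); (1, 5) → (113/25, -59/25)
T2 rotate counter-clockwise with cos θ = 4/5, sin θ = 3/5: (34/25, -62/25) → (322/125, -146/125); (103/25, -4/25) → (424/125, 293/125); (113/25, -59/25) → (629/125, 103/125)

image vertices: (322/125, -146/125), (424/125, 293/125), (629/125, 103/125)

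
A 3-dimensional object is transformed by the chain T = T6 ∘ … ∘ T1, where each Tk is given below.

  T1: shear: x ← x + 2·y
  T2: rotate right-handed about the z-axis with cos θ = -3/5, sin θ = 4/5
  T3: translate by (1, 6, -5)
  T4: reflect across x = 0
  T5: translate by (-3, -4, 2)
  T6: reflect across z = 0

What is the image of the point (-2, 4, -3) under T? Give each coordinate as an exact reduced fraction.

T(p) = (14/5, 22/5, 6)

T1 shear: x ← x + 2·y: (-2, 4, -3) → (6, 4, -3)
T2 rotate right-handed about the z-axis with cos θ = -3/5, sin θ = 4/5: (6, 4, -3) → (-34/5, 12/5, -3)
T3 translate by (1, 6, -5): (-34/5, 12/5, -3) → (-29/5, 42/5, -8)
T4 reflect across x = 0: (-29/5, 42/5, -8) → (29/5, 42/5, -8)
T5 translate by (-3, -4, 2): (29/5, 42/5, -8) → (14/5, 22/5, -6)
T6 reflect across z = 0: (14/5, 22/5, -6) → (14/5, 22/5, 6)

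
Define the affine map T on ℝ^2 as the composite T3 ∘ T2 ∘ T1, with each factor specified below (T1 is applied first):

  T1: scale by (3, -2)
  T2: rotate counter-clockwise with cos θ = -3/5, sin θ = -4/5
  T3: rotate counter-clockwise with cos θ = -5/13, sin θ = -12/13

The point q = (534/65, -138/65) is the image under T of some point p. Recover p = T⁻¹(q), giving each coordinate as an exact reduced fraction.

p = (-2, 3)

T1 = [3 0 0; 0 -2 0; 0 0 1]
T2·T1 = [-9/5 -8/5 0; -12/5 6/5 0; 0 0 1]
T3·…·T1 = [-99/65 112/65 0; 168/65 66/65 0; 0 0 1]
det M = -6; M⁻¹ = [-11/65 56/195 0; 28/65 33/130 0; 0 0 1]
M⁻¹ · (534/65, -138/65)ᵀ = (-2, 3)ᵀ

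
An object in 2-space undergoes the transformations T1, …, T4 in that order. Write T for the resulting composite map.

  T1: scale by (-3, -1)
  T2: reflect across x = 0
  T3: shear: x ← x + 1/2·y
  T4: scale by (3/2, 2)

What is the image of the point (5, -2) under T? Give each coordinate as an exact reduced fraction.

T1 scale by (-3, -1): (5, -2) → (-15, 2)
T2 reflect across x = 0: (-15, 2) → (15, 2)
T3 shear: x ← x + 1/2·y: (15, 2) → (16, 2)
T4 scale by (3/2, 2): (16, 2) → (24, 4)

T(p) = (24, 4)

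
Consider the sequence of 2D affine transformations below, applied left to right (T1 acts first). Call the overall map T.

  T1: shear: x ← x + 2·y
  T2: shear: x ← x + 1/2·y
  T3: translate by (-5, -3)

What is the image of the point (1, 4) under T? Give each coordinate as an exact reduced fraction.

T1 shear: x ← x + 2·y: (1, 4) → (9, 4)
T2 shear: x ← x + 1/2·y: (9, 4) → (11, 4)
T3 translate by (-5, -3): (11, 4) → (6, 1)

T(p) = (6, 1)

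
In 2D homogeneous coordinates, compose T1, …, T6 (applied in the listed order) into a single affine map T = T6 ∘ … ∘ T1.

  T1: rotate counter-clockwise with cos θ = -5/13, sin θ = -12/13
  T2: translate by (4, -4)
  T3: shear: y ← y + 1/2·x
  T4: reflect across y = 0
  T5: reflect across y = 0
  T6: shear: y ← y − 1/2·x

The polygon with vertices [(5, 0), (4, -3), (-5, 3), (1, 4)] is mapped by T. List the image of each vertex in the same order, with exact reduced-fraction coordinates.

T1 rotate counter-clockwise with cos θ = -5/13, sin θ = -12/13: (5, 0) → (-25/13, -60/13); (4, -3) → (-56/13, -33/13); (-5, 3) → (61/13, 45/13); (1, 4) → (43/13, -32/13)
T2 translate by (4, -4): (-25/13, -60/13) → (27/13, -112/13); (-56/13, -33/13) → (-4/13, -85/13); (61/13, 45/13) → (113/13, -7/13); (43/13, -32/13) → (95/13, -84/13)
T3 shear: y ← y + 1/2·x: (27/13, -112/13) → (27/13, -197/26); (-4/13, -85/13) → (-4/13, -87/13); (113/13, -7/13) → (113/13, 99/26); (95/13, -84/13) → (95/13, -73/26)
T4 reflect across y = 0: (27/13, -197/26) → (27/13, 197/26); (-4/13, -87/13) → (-4/13, 87/13); (113/13, 99/26) → (113/13, -99/26); (95/13, -73/26) → (95/13, 73/26)
T5 reflect across y = 0: (27/13, 197/26) → (27/13, -197/26); (-4/13, 87/13) → (-4/13, -87/13); (113/13, -99/26) → (113/13, 99/26); (95/13, 73/26) → (95/13, -73/26)
T6 shear: y ← y − 1/2·x: (27/13, -197/26) → (27/13, -112/13); (-4/13, -87/13) → (-4/13, -85/13); (113/13, 99/26) → (113/13, -7/13); (95/13, -73/26) → (95/13, -84/13)

image vertices: (27/13, -112/13), (-4/13, -85/13), (113/13, -7/13), (95/13, -84/13)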